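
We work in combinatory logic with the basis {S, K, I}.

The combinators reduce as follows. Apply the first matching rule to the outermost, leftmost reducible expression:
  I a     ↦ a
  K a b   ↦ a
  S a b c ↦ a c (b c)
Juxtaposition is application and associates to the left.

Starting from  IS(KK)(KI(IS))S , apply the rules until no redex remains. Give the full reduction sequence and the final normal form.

  start: IS(KK)(KI(IS))S
  step 1: S(KK)(KI(IS))S
  step 2: KKS(KI(IS)S)
  step 3: K(KI(IS)S)
  step 4: K(IS)
  step 5: KS

Answer: normal form = KS  (in 5 steps)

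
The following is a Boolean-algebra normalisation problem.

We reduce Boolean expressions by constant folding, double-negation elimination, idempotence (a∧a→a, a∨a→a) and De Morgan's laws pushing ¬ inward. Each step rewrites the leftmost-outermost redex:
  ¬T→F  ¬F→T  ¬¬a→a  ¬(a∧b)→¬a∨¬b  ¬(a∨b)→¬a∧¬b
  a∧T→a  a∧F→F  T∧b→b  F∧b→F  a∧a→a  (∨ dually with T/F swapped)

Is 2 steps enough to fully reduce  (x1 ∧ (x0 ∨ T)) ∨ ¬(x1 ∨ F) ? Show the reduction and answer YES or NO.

  start: (x1 ∧ (x0 ∨ T)) ∨ ¬(x1 ∨ F)
  →1  (x1 ∧ T) ∨ ¬(x1 ∨ F)
  →2  x1 ∨ ¬(x1 ∨ F)

Answer: NO — after 2 steps the term is x1 ∨ ¬(x1 ∨ F), not yet normal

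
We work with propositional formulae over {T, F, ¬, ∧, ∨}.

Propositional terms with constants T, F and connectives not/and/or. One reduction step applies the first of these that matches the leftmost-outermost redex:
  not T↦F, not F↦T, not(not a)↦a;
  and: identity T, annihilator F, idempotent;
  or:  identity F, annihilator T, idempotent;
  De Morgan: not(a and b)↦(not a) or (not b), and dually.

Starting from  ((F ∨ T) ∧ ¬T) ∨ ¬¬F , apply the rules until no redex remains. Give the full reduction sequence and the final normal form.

Answer: normal form = F  (in 5 steps)

Reduction:
  start: ((F ∨ T) ∧ ¬T) ∨ ¬¬F
  [1] (T ∧ ¬T) ∨ ¬¬F
  [2] ¬T ∨ ¬¬F
  [3] F ∨ ¬¬F
  [4] ¬¬F
  [5] F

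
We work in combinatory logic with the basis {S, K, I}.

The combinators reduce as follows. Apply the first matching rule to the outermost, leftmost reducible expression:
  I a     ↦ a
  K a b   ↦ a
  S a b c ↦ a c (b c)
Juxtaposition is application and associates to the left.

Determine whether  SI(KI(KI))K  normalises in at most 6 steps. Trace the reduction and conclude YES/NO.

Answer: YES — reaches normal form KK in 4 ≤ 6 steps

Derivation:
  start: SI(KI(KI))K
  →1  IK(KI(KI)K)
  →2  K(KI(KI)K)
  →3  K(IK)
  →4  KK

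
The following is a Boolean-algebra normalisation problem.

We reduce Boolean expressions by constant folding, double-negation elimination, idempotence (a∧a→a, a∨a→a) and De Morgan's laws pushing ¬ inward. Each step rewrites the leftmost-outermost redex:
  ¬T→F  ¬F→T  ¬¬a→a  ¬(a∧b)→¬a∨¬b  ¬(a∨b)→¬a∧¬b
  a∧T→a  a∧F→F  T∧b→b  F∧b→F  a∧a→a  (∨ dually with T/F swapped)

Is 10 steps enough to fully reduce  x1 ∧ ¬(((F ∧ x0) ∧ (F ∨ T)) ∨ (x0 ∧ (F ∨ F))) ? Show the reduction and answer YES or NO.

Answer: NO — after 10 steps the term is x1 ∧ (¬x0 ∨ ¬F), not yet normal

Derivation:
  start: x1 ∧ ¬(((F ∧ x0) ∧ (F ∨ T)) ∨ (x0 ∧ (F ∨ F)))
  [1] x1 ∧ (¬((F ∧ x0) ∧ (F ∨ T)) ∧ ¬(x0 ∧ (F ∨ F)))
  [2] x1 ∧ ((¬(F ∧ x0) ∨ ¬(F ∨ T)) ∧ ¬(x0 ∧ (F ∨ F)))
  [3] x1 ∧ (((¬F ∨ ¬x0) ∨ ¬(F ∨ T)) ∧ ¬(x0 ∧ (F ∨ F)))
  [4] x1 ∧ (((T ∨ ¬x0) ∨ ¬(F ∨ T)) ∧ ¬(x0 ∧ (F ∨ F)))
  [5] x1 ∧ ((T ∨ ¬(F ∨ T)) ∧ ¬(x0 ∧ (F ∨ F)))
  [6] x1 ∧ (T ∧ ¬(x0 ∧ (F ∨ F)))
  [7] x1 ∧ ¬(x0 ∧ (F ∨ F))
  [8] x1 ∧ (¬x0 ∨ ¬(F ∨ F))
  [9] x1 ∧ (¬x0 ∨ (¬F ∧ ¬F))
  [10] x1 ∧ (¬x0 ∨ ¬F)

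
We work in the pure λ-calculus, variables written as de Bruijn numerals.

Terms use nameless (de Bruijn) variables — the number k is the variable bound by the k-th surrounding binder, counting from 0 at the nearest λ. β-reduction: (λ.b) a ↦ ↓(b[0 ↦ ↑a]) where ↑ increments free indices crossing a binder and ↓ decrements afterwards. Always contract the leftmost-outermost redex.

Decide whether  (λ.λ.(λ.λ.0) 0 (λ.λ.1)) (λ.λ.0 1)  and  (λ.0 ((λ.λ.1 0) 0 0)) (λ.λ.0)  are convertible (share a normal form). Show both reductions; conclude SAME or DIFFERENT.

Term A:
  start: (λ.λ.(λ.λ.0) 0 (λ.λ.1)) (λ.λ.0 1)
  step 1: λ.(λ.λ.0) 0 (λ.λ.1)
  step 2: λ.(λ.0) (λ.λ.1)
  step 3: λ.λ.λ.1

Term B:
  start: (λ.0 ((λ.λ.1 0) 0 0)) (λ.λ.0)
  step 1: (λ.λ.0) ((λ.λ.1 0) (λ.λ.0) (λ.λ.0))
  step 2: λ.0

Answer: DIFFERENT — A ⇓ λ.λ.λ.1, B ⇓ λ.0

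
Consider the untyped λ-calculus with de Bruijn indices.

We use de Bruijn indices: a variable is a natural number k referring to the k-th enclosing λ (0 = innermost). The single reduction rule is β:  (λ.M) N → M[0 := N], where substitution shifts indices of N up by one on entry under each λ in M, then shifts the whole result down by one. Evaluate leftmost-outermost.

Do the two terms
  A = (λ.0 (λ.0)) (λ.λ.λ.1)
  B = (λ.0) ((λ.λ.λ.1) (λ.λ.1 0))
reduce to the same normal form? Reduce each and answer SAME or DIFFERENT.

Answer: SAME — A ⇓ λ.λ.1, B ⇓ λ.λ.1

Derivation:
Term A:
  start: (λ.0 (λ.0)) (λ.λ.λ.1)
  step 1: (λ.λ.λ.1) (λ.0)
  step 2: λ.λ.1

Term B:
  start: (λ.0) ((λ.λ.λ.1) (λ.λ.1 0))
  step 1: (λ.λ.λ.1) (λ.λ.1 0)
  step 2: λ.λ.1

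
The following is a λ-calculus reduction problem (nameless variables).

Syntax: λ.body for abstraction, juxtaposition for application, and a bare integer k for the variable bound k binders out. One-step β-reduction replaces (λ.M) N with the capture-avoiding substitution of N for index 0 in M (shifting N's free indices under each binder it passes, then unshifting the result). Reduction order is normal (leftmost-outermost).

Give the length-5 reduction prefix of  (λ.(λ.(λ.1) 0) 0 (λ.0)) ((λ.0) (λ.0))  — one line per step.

Answer: after 5 steps: λ.0

Working:
  start: (λ.(λ.(λ.1) 0) 0 (λ.0)) ((λ.0) (λ.0))
  →1  (λ.(λ.1) 0) ((λ.0) (λ.0)) (λ.0)
  →2  (λ.(λ.0) (λ.0)) ((λ.0) (λ.0)) (λ.0)
  →3  (λ.0) (λ.0) (λ.0)
  →4  (λ.0) (λ.0)
  →5  λ.0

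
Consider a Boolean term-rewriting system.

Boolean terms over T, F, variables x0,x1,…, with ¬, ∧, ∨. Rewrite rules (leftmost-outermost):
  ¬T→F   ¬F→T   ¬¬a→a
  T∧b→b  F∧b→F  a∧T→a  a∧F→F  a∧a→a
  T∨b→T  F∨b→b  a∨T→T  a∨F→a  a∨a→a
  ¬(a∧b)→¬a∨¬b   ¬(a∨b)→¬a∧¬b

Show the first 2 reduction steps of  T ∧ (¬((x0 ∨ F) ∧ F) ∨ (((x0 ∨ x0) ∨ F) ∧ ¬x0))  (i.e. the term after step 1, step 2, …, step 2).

Answer: after 2 steps: (¬(x0 ∨ F) ∨ ¬F) ∨ (((x0 ∨ x0) ∨ F) ∧ ¬x0)

Working:
  start: T ∧ (¬((x0 ∨ F) ∧ F) ∨ (((x0 ∨ x0) ∨ F) ∧ ¬x0))
  →1  ¬((x0 ∨ F) ∧ F) ∨ (((x0 ∨ x0) ∨ F) ∧ ¬x0)
  →2  (¬(x0 ∨ F) ∨ ¬F) ∨ (((x0 ∨ x0) ∨ F) ∧ ¬x0)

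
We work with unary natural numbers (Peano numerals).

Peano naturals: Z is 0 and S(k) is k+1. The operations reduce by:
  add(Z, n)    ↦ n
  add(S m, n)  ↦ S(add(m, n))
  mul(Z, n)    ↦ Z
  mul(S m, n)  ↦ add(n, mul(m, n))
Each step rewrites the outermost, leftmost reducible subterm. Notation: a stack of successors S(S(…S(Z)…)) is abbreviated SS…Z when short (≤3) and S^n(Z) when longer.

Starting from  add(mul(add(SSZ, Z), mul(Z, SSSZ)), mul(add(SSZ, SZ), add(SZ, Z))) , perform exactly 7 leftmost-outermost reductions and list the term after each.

  start: add(mul(add(SSZ, Z), mul(Z, SSSZ)), mul(add(SSZ, SZ), add(SZ, Z)))
  step 1: add(mul(S(add(SZ, Z)), mul(Z, SSSZ)), mul(add(SSZ, SZ), add(SZ, Z)))
  step 2: add(add(mul(Z, SSSZ), mul(add(SZ, Z), mul(Z, SSSZ))), mul(add(SSZ, SZ), add(SZ, Z)))
  step 3: add(add(Z, mul(add(SZ, Z), mul(Z, SSSZ))), mul(add(SSZ, SZ), add(SZ, Z)))
  step 4: add(mul(add(SZ, Z), mul(Z, SSSZ)), mul(add(SSZ, SZ), add(SZ, Z)))
  step 5: add(mul(S(add(Z, Z)), mul(Z, SSSZ)), mul(add(SSZ, SZ), add(SZ, Z)))
  step 6: add(add(mul(Z, SSSZ), mul(add(Z, Z), mul(Z, SSSZ))), mul(add(SSZ, SZ), add(SZ, Z)))
  step 7: add(add(Z, mul(add(Z, Z), mul(Z, SSSZ))), mul(add(SSZ, SZ), add(SZ, Z)))

Answer: after 7 steps: add(add(Z, mul(add(Z, Z), mul(Z, SSSZ))), mul(add(SSZ, SZ), add(SZ, Z)))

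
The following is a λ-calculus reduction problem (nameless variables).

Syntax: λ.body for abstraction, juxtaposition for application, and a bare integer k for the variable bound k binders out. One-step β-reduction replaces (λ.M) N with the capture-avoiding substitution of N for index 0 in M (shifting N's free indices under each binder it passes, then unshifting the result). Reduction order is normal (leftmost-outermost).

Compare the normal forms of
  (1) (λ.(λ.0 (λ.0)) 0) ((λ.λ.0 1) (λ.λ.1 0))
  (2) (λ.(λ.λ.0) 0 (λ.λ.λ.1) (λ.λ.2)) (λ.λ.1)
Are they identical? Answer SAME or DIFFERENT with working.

Answer: DIFFERENT — A ⇓ λ.λ.1 0, B ⇓ λ.λ.1

Working:
Term A:
  start: (λ.(λ.0 (λ.0)) 0) ((λ.λ.0 1) (λ.λ.1 0))
  step 1: (λ.0 (λ.0)) ((λ.λ.0 1) (λ.λ.1 0))
  step 2: (λ.λ.0 1) (λ.λ.1 0) (λ.0)
  step 3: (λ.0 (λ.λ.1 0)) (λ.0)
  step 4: (λ.0) (λ.λ.1 0)
  step 5: λ.λ.1 0

Term B:
  start: (λ.(λ.λ.0) 0 (λ.λ.λ.1) (λ.λ.2)) (λ.λ.1)
  step 1: (λ.λ.0) (λ.λ.1) (λ.λ.λ.1) (λ.λ.λ.λ.1)
  step 2: (λ.0) (λ.λ.λ.1) (λ.λ.λ.λ.1)
  step 3: (λ.λ.λ.1) (λ.λ.λ.λ.1)
  step 4: λ.λ.1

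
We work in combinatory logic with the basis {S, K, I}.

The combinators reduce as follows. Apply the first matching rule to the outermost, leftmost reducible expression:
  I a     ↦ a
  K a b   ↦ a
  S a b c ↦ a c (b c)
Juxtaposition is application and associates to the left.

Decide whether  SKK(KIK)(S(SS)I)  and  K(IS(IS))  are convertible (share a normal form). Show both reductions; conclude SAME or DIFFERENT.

Answer: DIFFERENT — A ⇓ S(SS)I, B ⇓ K(SS)

Derivation:
Term A:
  start: SKK(KIK)(S(SS)I)
  step 1: K(KIK)(K(KIK))(S(SS)I)
  step 2: KIK(S(SS)I)
  step 3: I(S(SS)I)
  step 4: S(SS)I

Term B:
  start: K(IS(IS))
  step 1: K(S(IS))
  step 2: K(SS)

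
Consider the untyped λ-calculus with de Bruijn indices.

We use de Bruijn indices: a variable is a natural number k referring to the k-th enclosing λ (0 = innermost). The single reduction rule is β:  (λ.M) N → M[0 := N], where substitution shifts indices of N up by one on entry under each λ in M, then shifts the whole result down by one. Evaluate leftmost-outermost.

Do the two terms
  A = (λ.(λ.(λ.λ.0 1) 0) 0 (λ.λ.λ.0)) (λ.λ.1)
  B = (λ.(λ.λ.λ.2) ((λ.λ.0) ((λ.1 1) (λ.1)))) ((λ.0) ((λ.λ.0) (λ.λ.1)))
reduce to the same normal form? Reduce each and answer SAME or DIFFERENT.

Term A:
  start: (λ.(λ.(λ.λ.0 1) 0) 0 (λ.λ.λ.0)) (λ.λ.1)
  [1] (λ.(λ.λ.0 1) 0) (λ.λ.1) (λ.λ.λ.0)
  [2] (λ.λ.0 1) (λ.λ.1) (λ.λ.λ.0)
  [3] (λ.0 (λ.λ.1)) (λ.λ.λ.0)
  [4] (λ.λ.λ.0) (λ.λ.1)
  [5] λ.λ.0

Term B:
  start: (λ.(λ.λ.λ.2) ((λ.λ.0) ((λ.1 1) (λ.1)))) ((λ.0) ((λ.λ.0) (λ.λ.1)))
  [1] (λ.λ.λ.2) ((λ.λ.0) ((λ.(λ.0) ((λ.λ.0) (λ.λ.1)) ((λ.0) ((λ.λ.0) (λ.λ.1)))) (λ.(λ.0) ((λ.λ.0) (λ.λ.1)))))
  [2] λ.λ.(λ.λ.0) ((λ.(λ.0) ((λ.λ.0) (λ.λ.1)) ((λ.0) ((λ.λ.0) (λ.λ.1)))) (λ.(λ.0) ((λ.λ.0) (λ.λ.1))))
  [3] λ.λ.λ.0

Answer: DIFFERENT — A ⇓ λ.λ.0, B ⇓ λ.λ.λ.0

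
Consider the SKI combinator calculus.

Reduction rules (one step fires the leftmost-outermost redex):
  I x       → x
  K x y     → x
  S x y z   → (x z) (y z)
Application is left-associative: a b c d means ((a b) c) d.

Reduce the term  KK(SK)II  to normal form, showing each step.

Answer: normal form = I  (in 2 steps)

Derivation:
  start: KK(SK)II
  →1  KII
  →2  I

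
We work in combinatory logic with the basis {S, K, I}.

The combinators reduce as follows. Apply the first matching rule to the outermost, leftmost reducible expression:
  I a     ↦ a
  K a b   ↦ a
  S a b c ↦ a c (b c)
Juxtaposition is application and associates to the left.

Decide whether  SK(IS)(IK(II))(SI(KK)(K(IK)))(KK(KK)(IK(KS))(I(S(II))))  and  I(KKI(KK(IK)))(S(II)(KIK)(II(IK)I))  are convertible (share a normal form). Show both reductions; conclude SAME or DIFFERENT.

Answer: DIFFERENT — A ⇓ K(KS), B ⇓ K

Reduction:
Term A:
  start: SK(IS)(IK(II))(SI(KK)(K(IK)))(KK(KK)(IK(KS))(I(S(II))))
  step 1: K(IK(II))(IS(IK(II)))(SI(KK)(K(IK)))(KK(KK)(IK(KS))(I(S(II))))
  step 2: IK(II)(SI(KK)(K(IK)))(KK(KK)(IK(KS))(I(S(II))))
  step 3: K(II)(SI(KK)(K(IK)))(KK(KK)(IK(KS))(I(S(II))))
  step 4: II(KK(KK)(IK(KS))(I(S(II))))
  step 5: I(KK(KK)(IK(KS))(I(S(II))))
  step 6: KK(KK)(IK(KS))(I(S(II)))
  step 7: K(IK(KS))(I(S(II)))
  step 8: IK(KS)
  step 9: K(KS)

Term B:
  start: I(KKI(KK(IK)))(S(II)(KIK)(II(IK)I))
  step 1: KKI(KK(IK))(S(II)(KIK)(II(IK)I))
  step 2: K(KK(IK))(S(II)(KIK)(II(IK)I))
  step 3: KK(IK)
  step 4: K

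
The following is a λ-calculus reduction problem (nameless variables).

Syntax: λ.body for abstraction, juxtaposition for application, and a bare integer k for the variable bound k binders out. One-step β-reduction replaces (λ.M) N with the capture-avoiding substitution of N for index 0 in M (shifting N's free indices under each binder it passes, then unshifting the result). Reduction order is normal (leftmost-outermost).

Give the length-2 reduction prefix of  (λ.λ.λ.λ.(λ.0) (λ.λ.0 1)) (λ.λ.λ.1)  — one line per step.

  start: (λ.λ.λ.λ.(λ.0) (λ.λ.0 1)) (λ.λ.λ.1)
  [1] λ.λ.λ.(λ.0) (λ.λ.0 1)
  [2] λ.λ.λ.λ.λ.0 1

Answer: after 2 steps: λ.λ.λ.λ.λ.0 1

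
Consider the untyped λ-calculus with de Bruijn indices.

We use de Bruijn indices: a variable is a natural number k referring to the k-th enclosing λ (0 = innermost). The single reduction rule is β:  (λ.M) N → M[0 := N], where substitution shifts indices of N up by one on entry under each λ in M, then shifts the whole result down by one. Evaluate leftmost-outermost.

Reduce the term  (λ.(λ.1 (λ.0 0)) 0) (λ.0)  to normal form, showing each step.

  start: (λ.(λ.1 (λ.0 0)) 0) (λ.0)
  →1  (λ.(λ.0) (λ.0 0)) (λ.0)
  →2  (λ.0) (λ.0 0)
  →3  λ.0 0

Answer: normal form = λ.0 0  (in 3 steps)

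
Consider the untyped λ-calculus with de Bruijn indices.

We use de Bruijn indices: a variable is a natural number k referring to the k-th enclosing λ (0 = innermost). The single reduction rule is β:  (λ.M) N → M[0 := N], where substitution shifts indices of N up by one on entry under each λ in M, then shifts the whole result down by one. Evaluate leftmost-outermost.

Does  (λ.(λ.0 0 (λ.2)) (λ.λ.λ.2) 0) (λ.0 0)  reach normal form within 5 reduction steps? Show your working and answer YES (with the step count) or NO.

  start: (λ.(λ.0 0 (λ.2)) (λ.λ.λ.2) 0) (λ.0 0)
  step 1: (λ.0 0 (λ.λ.0 0)) (λ.λ.λ.2) (λ.0 0)
  step 2: (λ.λ.λ.2) (λ.λ.λ.2) (λ.λ.0 0) (λ.0 0)
  step 3: (λ.λ.λ.λ.λ.2) (λ.λ.0 0) (λ.0 0)
  step 4: (λ.λ.λ.λ.2) (λ.0 0)
  step 5: λ.λ.λ.2

Answer: YES — reaches normal form λ.λ.λ.2 in 5 ≤ 5 steps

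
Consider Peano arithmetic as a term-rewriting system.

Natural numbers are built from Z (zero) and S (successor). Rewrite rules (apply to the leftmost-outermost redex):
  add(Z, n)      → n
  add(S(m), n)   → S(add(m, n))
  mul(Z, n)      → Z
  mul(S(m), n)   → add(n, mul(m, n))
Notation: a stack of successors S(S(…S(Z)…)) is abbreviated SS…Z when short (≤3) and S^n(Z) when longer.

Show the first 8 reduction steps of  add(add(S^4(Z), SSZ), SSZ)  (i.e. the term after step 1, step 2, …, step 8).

Answer: after 8 steps: S(S(S(S(add(add(Z, SSZ), SSZ)))))

Reduction:
  start: add(add(S^4(Z), SSZ), SSZ)
  →1  add(S(add(SSSZ, SSZ)), SSZ)
  →2  S(add(add(SSSZ, SSZ), SSZ))
  →3  S(add(S(add(SSZ, SSZ)), SSZ))
  →4  S(S(add(add(SSZ, SSZ), SSZ)))
  →5  S(S(add(S(add(SZ, SSZ)), SSZ)))
  →6  S(S(S(add(add(SZ, SSZ), SSZ))))
  →7  S(S(S(add(S(add(Z, SSZ)), SSZ))))
  →8  S(S(S(S(add(add(Z, SSZ), SSZ)))))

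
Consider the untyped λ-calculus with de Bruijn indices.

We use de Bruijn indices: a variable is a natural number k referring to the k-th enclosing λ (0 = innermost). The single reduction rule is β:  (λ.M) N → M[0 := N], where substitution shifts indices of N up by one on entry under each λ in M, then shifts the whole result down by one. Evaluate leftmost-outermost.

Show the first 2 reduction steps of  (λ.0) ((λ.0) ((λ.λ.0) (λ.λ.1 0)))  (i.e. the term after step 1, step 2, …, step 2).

  start: (λ.0) ((λ.0) ((λ.λ.0) (λ.λ.1 0)))
  [1] (λ.0) ((λ.λ.0) (λ.λ.1 0))
  [2] (λ.λ.0) (λ.λ.1 0)

Answer: after 2 steps: (λ.λ.0) (λ.λ.1 0)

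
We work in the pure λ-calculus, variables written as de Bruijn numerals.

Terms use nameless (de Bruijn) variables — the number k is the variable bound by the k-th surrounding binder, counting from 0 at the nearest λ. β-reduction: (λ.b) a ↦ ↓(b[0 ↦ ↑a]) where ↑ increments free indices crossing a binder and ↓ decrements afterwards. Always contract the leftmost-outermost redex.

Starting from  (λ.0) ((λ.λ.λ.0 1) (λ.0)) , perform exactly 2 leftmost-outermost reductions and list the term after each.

Answer: after 2 steps: λ.λ.0 1

Working:
  start: (λ.0) ((λ.λ.λ.0 1) (λ.0))
  step 1: (λ.λ.λ.0 1) (λ.0)
  step 2: λ.λ.0 1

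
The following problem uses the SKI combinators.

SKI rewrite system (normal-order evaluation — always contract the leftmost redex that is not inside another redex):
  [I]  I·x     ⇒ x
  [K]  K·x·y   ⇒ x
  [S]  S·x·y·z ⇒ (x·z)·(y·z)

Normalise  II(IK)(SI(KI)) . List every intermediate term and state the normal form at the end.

  start: II(IK)(SI(KI))
  →1  I(IK)(SI(KI))
  →2  IK(SI(KI))
  →3  K(SI(KI))

Answer: normal form = K(SI(KI))  (in 3 steps)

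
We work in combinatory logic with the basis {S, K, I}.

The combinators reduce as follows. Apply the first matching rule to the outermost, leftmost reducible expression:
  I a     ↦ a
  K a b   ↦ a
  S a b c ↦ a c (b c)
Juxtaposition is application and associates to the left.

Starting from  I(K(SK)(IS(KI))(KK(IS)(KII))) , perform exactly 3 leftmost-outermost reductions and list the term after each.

  start: I(K(SK)(IS(KI))(KK(IS)(KII)))
  →1  K(SK)(IS(KI))(KK(IS)(KII))
  →2  SK(KK(IS)(KII))
  →3  SK(K(KII))

Answer: after 3 steps: SK(K(KII))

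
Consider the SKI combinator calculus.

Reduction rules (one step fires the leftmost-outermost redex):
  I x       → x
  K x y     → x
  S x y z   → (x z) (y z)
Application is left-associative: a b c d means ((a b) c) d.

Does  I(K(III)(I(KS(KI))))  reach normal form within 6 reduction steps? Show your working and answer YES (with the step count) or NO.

  start: I(K(III)(I(KS(KI))))
  step 1: K(III)(I(KS(KI)))
  step 2: III
  step 3: II
  step 4: I

Answer: YES — reaches normal form I in 4 ≤ 6 steps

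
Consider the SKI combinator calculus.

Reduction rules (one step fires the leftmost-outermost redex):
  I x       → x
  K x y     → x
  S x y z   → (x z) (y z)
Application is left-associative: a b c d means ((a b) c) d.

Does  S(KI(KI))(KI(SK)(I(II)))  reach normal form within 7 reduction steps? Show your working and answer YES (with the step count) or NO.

Answer: YES — reaches normal form SII in 5 ≤ 7 steps

Derivation:
  start: S(KI(KI))(KI(SK)(I(II)))
  →1  SI(KI(SK)(I(II)))
  →2  SI(I(I(II)))
  →3  SI(I(II))
  →4  SI(II)
  →5  SII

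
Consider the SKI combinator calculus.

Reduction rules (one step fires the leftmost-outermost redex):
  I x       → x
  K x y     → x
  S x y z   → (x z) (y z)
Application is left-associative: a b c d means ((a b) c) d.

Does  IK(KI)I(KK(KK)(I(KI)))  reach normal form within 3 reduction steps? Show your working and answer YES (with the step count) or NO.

Answer: YES — reaches normal form I in 3 ≤ 3 steps

Reduction:
  start: IK(KI)I(KK(KK)(I(KI)))
  →1  K(KI)I(KK(KK)(I(KI)))
  →2  KI(KK(KK)(I(KI)))
  →3  I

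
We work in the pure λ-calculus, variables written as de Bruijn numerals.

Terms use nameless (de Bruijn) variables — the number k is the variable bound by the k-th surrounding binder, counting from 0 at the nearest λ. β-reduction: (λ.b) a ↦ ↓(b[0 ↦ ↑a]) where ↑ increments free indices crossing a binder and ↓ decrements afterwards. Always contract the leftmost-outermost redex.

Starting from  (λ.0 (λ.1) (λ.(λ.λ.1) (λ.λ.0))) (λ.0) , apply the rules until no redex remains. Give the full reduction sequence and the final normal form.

  start: (λ.0 (λ.1) (λ.(λ.λ.1) (λ.λ.0))) (λ.0)
  →1  (λ.0) (λ.λ.0) (λ.(λ.λ.1) (λ.λ.0))
  →2  (λ.λ.0) (λ.(λ.λ.1) (λ.λ.0))
  →3  λ.0

Answer: normal form = λ.0  (in 3 steps)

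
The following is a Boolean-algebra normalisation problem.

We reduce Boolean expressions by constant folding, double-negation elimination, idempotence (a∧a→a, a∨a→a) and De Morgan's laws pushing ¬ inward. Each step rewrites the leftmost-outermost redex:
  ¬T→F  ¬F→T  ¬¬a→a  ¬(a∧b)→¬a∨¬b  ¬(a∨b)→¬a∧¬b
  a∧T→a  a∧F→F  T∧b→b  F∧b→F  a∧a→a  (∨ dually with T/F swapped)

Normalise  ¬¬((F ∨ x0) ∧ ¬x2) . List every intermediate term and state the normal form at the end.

Answer: normal form = x0 ∧ ¬x2  (in 2 steps)

Reduction:
  start: ¬¬((F ∨ x0) ∧ ¬x2)
  [1] (F ∨ x0) ∧ ¬x2
  [2] x0 ∧ ¬x2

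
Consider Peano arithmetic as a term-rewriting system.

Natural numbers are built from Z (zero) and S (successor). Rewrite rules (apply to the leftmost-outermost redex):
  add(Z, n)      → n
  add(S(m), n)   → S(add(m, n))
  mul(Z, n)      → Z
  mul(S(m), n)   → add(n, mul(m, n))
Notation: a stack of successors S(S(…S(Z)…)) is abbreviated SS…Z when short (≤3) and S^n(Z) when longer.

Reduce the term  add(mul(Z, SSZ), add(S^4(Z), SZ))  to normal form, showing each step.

  start: add(mul(Z, SSZ), add(S^4(Z), SZ))
  step 1: add(Z, add(S^4(Z), SZ))
  step 2: add(S^4(Z), SZ)
  step 3: S(add(SSSZ, SZ))
  step 4: S(S(add(SSZ, SZ)))
  step 5: S(S(S(add(SZ, SZ))))
  step 6: S(S(S(S(add(Z, SZ)))))
  step 7: S^5(Z)

Answer: normal form = S^5(Z)  (in 7 steps)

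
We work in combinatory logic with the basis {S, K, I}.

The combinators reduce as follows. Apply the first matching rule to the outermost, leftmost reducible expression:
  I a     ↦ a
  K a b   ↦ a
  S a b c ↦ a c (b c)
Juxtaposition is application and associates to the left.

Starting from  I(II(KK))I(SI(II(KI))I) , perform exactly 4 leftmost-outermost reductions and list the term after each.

Answer: after 4 steps: K(SI(II(KI))I)

Working:
  start: I(II(KK))I(SI(II(KI))I)
  step 1: II(KK)I(SI(II(KI))I)
  step 2: I(KK)I(SI(II(KI))I)
  step 3: KKI(SI(II(KI))I)
  step 4: K(SI(II(KI))I)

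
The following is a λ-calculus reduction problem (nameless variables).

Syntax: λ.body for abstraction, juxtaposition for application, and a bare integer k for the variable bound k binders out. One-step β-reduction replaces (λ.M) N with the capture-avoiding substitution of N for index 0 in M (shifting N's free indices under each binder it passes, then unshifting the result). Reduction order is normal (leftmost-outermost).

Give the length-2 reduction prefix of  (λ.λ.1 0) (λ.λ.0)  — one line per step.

Answer: after 2 steps: λ.λ.0

Working:
  start: (λ.λ.1 0) (λ.λ.0)
  [1] λ.(λ.λ.0) 0
  [2] λ.λ.0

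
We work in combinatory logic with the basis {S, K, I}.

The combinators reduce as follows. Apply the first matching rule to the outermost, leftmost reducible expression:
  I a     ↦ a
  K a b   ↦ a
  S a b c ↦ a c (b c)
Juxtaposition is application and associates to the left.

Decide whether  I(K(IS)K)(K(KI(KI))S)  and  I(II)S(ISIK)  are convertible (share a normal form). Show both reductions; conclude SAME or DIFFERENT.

Term A:
  start: I(K(IS)K)(K(KI(KI))S)
  →1  K(IS)K(K(KI(KI))S)
  →2  IS(K(KI(KI))S)
  →3  S(K(KI(KI))S)
  →4  S(KI(KI))
  →5  SI

Term B:
  start: I(II)S(ISIK)
  →1  IIS(ISIK)
  →2  IS(ISIK)
  →3  S(ISIK)
  →4  S(SIK)

Answer: DIFFERENT — A ⇓ SI, B ⇓ S(SIK)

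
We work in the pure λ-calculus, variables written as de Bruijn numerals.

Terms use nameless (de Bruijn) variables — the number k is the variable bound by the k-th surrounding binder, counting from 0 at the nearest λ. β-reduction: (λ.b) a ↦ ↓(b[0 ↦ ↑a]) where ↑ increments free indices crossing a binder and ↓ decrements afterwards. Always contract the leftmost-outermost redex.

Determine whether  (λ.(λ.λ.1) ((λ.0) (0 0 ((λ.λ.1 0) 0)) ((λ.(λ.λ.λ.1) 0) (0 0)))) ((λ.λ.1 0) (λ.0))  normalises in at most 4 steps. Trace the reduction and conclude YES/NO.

Answer: NO — after 4 steps the term is λ.(λ.(λ.0) 0) ((λ.λ.1 0) (λ.0)) ((λ.λ.1 0) ((λ.λ.1 0) (λ.0))) ((λ.(λ.λ.λ.1) 0) ((λ.λ.1 0) (λ.0) ((λ.λ.1 0) (λ.0)))), not yet normal

Working:
  start: (λ.(λ.λ.1) ((λ.0) (0 0 ((λ.λ.1 0) 0)) ((λ.(λ.λ.λ.1) 0) (0 0)))) ((λ.λ.1 0) (λ.0))
  [1] (λ.λ.1) ((λ.0) ((λ.λ.1 0) (λ.0) ((λ.λ.1 0) (λ.0)) ((λ.λ.1 0) ((λ.λ.1 0) (λ.0)))) ((λ.(λ.λ.λ.1) 0) ((λ.λ.1 0) (λ.0) ((λ.λ.1 0) (λ.0)))))
  [2] λ.(λ.0) ((λ.λ.1 0) (λ.0) ((λ.λ.1 0) (λ.0)) ((λ.λ.1 0) ((λ.λ.1 0) (λ.0)))) ((λ.(λ.λ.λ.1) 0) ((λ.λ.1 0) (λ.0) ((λ.λ.1 0) (λ.0))))
  [3] λ.(λ.λ.1 0) (λ.0) ((λ.λ.1 0) (λ.0)) ((λ.λ.1 0) ((λ.λ.1 0) (λ.0))) ((λ.(λ.λ.λ.1) 0) ((λ.λ.1 0) (λ.0) ((λ.λ.1 0) (λ.0))))
  [4] λ.(λ.(λ.0) 0) ((λ.λ.1 0) (λ.0)) ((λ.λ.1 0) ((λ.λ.1 0) (λ.0))) ((λ.(λ.λ.λ.1) 0) ((λ.λ.1 0) (λ.0) ((λ.λ.1 0) (λ.0))))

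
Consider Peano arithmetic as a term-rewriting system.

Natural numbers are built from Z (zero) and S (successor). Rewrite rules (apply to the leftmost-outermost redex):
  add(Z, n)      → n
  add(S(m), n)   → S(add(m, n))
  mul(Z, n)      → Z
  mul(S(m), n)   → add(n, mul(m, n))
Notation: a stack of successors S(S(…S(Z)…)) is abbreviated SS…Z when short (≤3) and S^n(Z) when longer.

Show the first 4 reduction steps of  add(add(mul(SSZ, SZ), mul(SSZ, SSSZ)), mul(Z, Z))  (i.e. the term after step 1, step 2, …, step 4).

  start: add(add(mul(SSZ, SZ), mul(SSZ, SSSZ)), mul(Z, Z))
  step 1: add(add(add(SZ, mul(SZ, SZ)), mul(SSZ, SSSZ)), mul(Z, Z))
  step 2: add(add(S(add(Z, mul(SZ, SZ))), mul(SSZ, SSSZ)), mul(Z, Z))
  step 3: add(S(add(add(Z, mul(SZ, SZ)), mul(SSZ, SSSZ))), mul(Z, Z))
  step 4: S(add(add(add(Z, mul(SZ, SZ)), mul(SSZ, SSSZ)), mul(Z, Z)))

Answer: after 4 steps: S(add(add(add(Z, mul(SZ, SZ)), mul(SSZ, SSSZ)), mul(Z, Z)))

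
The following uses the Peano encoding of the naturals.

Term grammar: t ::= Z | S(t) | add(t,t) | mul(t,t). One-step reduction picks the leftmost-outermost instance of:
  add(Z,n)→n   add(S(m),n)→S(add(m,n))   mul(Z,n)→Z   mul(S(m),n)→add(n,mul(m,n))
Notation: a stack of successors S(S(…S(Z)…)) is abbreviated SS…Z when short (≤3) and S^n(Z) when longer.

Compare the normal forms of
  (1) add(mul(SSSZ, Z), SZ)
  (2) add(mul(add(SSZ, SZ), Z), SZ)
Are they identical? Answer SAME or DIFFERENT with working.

Answer: SAME — A ⇓ SZ, B ⇓ SZ

Derivation:
Term A:
  start: add(mul(SSSZ, Z), SZ)
  [1] add(add(Z, mul(SSZ, Z)), SZ)
  [2] add(mul(SSZ, Z), SZ)
  [3] add(add(Z, mul(SZ, Z)), SZ)
  [4] add(mul(SZ, Z), SZ)
  [5] add(add(Z, mul(Z, Z)), SZ)
  [6] add(mul(Z, Z), SZ)
  [7] add(Z, SZ)
  [8] SZ

Term B:
  start: add(mul(add(SSZ, SZ), Z), SZ)
  [1] add(mul(S(add(SZ, SZ)), Z), SZ)
  [2] add(add(Z, mul(add(SZ, SZ), Z)), SZ)
  [3] add(mul(add(SZ, SZ), Z), SZ)
  [4] add(mul(S(add(Z, SZ)), Z), SZ)
  [5] add(add(Z, mul(add(Z, SZ), Z)), SZ)
  [6] add(mul(add(Z, SZ), Z), SZ)
  [7] add(mul(SZ, Z), SZ)
  [8] add(add(Z, mul(Z, Z)), SZ)
  [9] add(mul(Z, Z), SZ)
  [10] add(Z, SZ)
  [11] SZ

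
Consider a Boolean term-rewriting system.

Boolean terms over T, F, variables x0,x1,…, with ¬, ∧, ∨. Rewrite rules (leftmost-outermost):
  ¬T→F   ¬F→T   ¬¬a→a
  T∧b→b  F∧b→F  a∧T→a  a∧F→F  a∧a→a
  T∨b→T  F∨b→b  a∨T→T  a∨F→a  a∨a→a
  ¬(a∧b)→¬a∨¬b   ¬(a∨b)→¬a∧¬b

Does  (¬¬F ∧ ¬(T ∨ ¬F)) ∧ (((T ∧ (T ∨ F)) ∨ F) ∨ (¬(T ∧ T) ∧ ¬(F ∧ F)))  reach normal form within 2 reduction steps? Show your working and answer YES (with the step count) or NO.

  start: (¬¬F ∧ ¬(T ∨ ¬F)) ∧ (((T ∧ (T ∨ F)) ∨ F) ∨ (¬(T ∧ T) ∧ ¬(F ∧ F)))
  [1] (F ∧ ¬(T ∨ ¬F)) ∧ (((T ∧ (T ∨ F)) ∨ F) ∨ (¬(T ∧ T) ∧ ¬(F ∧ F)))
  [2] F ∧ (((T ∧ (T ∨ F)) ∨ F) ∨ (¬(T ∧ T) ∧ ¬(F ∧ F)))

Answer: NO — after 2 steps the term is F ∧ (((T ∧ (T ∨ F)) ∨ F) ∨ (¬(T ∧ T) ∧ ¬(F ∧ F))), not yet normal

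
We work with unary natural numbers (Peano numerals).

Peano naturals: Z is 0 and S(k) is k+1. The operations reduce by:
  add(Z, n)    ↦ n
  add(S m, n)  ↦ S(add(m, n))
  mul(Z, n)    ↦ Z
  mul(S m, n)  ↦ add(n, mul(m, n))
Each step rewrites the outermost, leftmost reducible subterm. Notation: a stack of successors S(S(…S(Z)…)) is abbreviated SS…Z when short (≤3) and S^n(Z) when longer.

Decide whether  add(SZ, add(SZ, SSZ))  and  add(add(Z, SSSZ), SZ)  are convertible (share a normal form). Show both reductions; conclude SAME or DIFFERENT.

Term A:
  start: add(SZ, add(SZ, SSZ))
  step 1: S(add(Z, add(SZ, SSZ)))
  step 2: S(add(SZ, SSZ))
  step 3: S(S(add(Z, SSZ)))
  step 4: S^4(Z)

Term B:
  start: add(add(Z, SSSZ), SZ)
  step 1: add(SSSZ, SZ)
  step 2: S(add(SSZ, SZ))
  step 3: S(S(add(SZ, SZ)))
  step 4: S(S(S(add(Z, SZ))))
  step 5: S^4(Z)

Answer: SAME — A ⇓ S^4(Z), B ⇓ S^4(Z)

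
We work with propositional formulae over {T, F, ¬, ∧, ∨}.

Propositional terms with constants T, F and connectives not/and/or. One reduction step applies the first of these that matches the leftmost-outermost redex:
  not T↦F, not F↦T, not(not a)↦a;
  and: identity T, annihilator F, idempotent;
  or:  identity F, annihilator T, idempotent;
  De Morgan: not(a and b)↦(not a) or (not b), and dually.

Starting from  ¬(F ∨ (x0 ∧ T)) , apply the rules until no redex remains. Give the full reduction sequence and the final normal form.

  start: ¬(F ∨ (x0 ∧ T))
  [1] ¬F ∧ ¬(x0 ∧ T)
  [2] T ∧ ¬(x0 ∧ T)
  [3] ¬(x0 ∧ T)
  [4] ¬x0 ∨ ¬T
  [5] ¬x0 ∨ F
  [6] ¬x0

Answer: normal form = ¬x0  (in 6 steps)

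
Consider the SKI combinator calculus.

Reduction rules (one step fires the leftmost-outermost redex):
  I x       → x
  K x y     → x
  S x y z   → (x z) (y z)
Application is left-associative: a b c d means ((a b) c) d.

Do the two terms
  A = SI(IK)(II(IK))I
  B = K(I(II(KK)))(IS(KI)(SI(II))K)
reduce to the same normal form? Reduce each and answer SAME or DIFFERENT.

Term A:
  start: SI(IK)(II(IK))I
  step 1: I(II(IK))(IK(II(IK)))I
  step 2: II(IK)(IK(II(IK)))I
  step 3: I(IK)(IK(II(IK)))I
  step 4: IK(IK(II(IK)))I
  step 5: K(IK(II(IK)))I
  step 6: IK(II(IK))
  step 7: K(II(IK))
  step 8: K(I(IK))
  step 9: K(IK)
  step 10: KK

Term B:
  start: K(I(II(KK)))(IS(KI)(SI(II))K)
  step 1: I(II(KK))
  step 2: II(KK)
  step 3: I(KK)
  step 4: KK

Answer: SAME — A ⇓ KK, B ⇓ KK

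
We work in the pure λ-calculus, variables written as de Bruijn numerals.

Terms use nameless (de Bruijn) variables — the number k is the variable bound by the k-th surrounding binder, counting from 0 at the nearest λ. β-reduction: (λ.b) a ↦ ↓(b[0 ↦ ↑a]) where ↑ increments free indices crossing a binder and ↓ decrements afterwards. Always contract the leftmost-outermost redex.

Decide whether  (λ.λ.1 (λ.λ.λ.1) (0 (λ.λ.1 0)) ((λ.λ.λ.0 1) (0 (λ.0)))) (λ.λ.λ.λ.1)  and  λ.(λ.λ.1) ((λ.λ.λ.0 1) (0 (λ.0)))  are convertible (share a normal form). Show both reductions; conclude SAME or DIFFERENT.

Answer: SAME — A ⇓ λ.λ.λ.λ.0 1, B ⇓ λ.λ.λ.λ.0 1

Reduction:
Term A:
  start: (λ.λ.1 (λ.λ.λ.1) (0 (λ.λ.1 0)) ((λ.λ.λ.0 1) (0 (λ.0)))) (λ.λ.λ.λ.1)
  step 1: λ.(λ.λ.λ.λ.1) (λ.λ.λ.1) (0 (λ.λ.1 0)) ((λ.λ.λ.0 1) (0 (λ.0)))
  step 2: λ.(λ.λ.λ.1) (0 (λ.λ.1 0)) ((λ.λ.λ.0 1) (0 (λ.0)))
  step 3: λ.(λ.λ.1) ((λ.λ.λ.0 1) (0 (λ.0)))
  step 4: λ.λ.(λ.λ.λ.0 1) (1 (λ.0))
  step 5: λ.λ.λ.λ.0 1

Term B:
  start: λ.(λ.λ.1) ((λ.λ.λ.0 1) (0 (λ.0)))
  step 1: λ.λ.(λ.λ.λ.0 1) (1 (λ.0))
  step 2: λ.λ.λ.λ.0 1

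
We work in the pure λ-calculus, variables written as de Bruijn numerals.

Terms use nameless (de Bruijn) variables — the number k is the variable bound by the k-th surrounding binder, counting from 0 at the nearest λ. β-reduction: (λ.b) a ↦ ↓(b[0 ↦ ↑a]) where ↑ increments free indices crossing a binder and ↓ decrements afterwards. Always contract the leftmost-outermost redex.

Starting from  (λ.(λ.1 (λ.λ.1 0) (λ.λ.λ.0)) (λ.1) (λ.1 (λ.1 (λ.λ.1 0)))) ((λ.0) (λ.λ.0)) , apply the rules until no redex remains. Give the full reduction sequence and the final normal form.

Answer: normal form = λ.λ.0  (in 6 steps)

Reduction:
  start: (λ.(λ.1 (λ.λ.1 0) (λ.λ.λ.0)) (λ.1) (λ.1 (λ.1 (λ.λ.1 0)))) ((λ.0) (λ.λ.0))
  step 1: (λ.(λ.0) (λ.λ.0) (λ.λ.1 0) (λ.λ.λ.0)) (λ.(λ.0) (λ.λ.0)) (λ.(λ.0) (λ.λ.0) (λ.1 (λ.λ.1 0)))
  step 2: (λ.0) (λ.λ.0) (λ.λ.1 0) (λ.λ.λ.0) (λ.(λ.0) (λ.λ.0) (λ.1 (λ.λ.1 0)))
  step 3: (λ.λ.0) (λ.λ.1 0) (λ.λ.λ.0) (λ.(λ.0) (λ.λ.0) (λ.1 (λ.λ.1 0)))
  step 4: (λ.0) (λ.λ.λ.0) (λ.(λ.0) (λ.λ.0) (λ.1 (λ.λ.1 0)))
  step 5: (λ.λ.λ.0) (λ.(λ.0) (λ.λ.0) (λ.1 (λ.λ.1 0)))
  step 6: λ.λ.0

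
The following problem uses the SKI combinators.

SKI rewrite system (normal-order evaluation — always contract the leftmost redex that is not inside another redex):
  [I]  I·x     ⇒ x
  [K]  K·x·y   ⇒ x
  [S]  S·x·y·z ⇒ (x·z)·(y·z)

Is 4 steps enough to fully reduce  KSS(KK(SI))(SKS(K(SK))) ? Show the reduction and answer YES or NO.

  start: KSS(KK(SI))(SKS(K(SK)))
  step 1: S(KK(SI))(SKS(K(SK)))
  step 2: SK(SKS(K(SK)))
  step 3: SK(K(K(SK))(S(K(SK))))
  step 4: SK(K(SK))

Answer: YES — reaches normal form SK(K(SK)) in 4 ≤ 4 steps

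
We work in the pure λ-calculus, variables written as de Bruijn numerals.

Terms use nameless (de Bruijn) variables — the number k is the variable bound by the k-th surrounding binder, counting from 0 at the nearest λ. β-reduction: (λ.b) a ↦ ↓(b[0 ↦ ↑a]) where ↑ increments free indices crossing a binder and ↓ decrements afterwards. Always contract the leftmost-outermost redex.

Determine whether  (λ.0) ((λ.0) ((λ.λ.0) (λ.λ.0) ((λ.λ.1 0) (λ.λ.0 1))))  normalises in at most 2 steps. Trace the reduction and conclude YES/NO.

Answer: NO — after 2 steps the term is (λ.λ.0) (λ.λ.0) ((λ.λ.1 0) (λ.λ.0 1)), not yet normal

Working:
  start: (λ.0) ((λ.0) ((λ.λ.0) (λ.λ.0) ((λ.λ.1 0) (λ.λ.0 1))))
  step 1: (λ.0) ((λ.λ.0) (λ.λ.0) ((λ.λ.1 0) (λ.λ.0 1)))
  step 2: (λ.λ.0) (λ.λ.0) ((λ.λ.1 0) (λ.λ.0 1))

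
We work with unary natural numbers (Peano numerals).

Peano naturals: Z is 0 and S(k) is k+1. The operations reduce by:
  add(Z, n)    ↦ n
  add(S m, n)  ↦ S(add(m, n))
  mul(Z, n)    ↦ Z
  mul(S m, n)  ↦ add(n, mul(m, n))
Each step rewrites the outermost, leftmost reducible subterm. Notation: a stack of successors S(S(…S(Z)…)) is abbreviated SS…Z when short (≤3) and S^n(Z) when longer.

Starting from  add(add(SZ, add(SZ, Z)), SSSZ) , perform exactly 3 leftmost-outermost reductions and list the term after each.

  start: add(add(SZ, add(SZ, Z)), SSSZ)
  [1] add(S(add(Z, add(SZ, Z))), SSSZ)
  [2] S(add(add(Z, add(SZ, Z)), SSSZ))
  [3] S(add(add(SZ, Z), SSSZ))

Answer: after 3 steps: S(add(add(SZ, Z), SSSZ))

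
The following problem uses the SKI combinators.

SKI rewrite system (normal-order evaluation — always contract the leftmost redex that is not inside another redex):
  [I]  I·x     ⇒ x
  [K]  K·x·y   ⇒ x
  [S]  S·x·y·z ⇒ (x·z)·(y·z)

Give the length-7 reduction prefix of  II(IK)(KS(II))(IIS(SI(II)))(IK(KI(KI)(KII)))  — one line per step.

Answer: after 7 steps: S(K(I(KII)))

Working:
  start: II(IK)(KS(II))(IIS(SI(II)))(IK(KI(KI)(KII)))
  [1] I(IK)(KS(II))(IIS(SI(II)))(IK(KI(KI)(KII)))
  [2] IK(KS(II))(IIS(SI(II)))(IK(KI(KI)(KII)))
  [3] K(KS(II))(IIS(SI(II)))(IK(KI(KI)(KII)))
  [4] KS(II)(IK(KI(KI)(KII)))
  [5] S(IK(KI(KI)(KII)))
  [6] S(K(KI(KI)(KII)))
  [7] S(K(I(KII)))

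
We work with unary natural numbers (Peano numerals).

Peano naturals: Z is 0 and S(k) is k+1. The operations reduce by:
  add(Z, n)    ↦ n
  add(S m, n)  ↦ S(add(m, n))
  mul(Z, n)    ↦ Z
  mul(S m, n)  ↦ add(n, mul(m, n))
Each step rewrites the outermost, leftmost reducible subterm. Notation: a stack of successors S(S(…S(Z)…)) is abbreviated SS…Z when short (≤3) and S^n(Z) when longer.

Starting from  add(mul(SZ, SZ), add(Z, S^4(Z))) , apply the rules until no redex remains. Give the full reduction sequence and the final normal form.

  start: add(mul(SZ, SZ), add(Z, S^4(Z)))
  step 1: add(add(SZ, mul(Z, SZ)), add(Z, S^4(Z)))
  step 2: add(S(add(Z, mul(Z, SZ))), add(Z, S^4(Z)))
  step 3: S(add(add(Z, mul(Z, SZ)), add(Z, S^4(Z))))
  step 4: S(add(mul(Z, SZ), add(Z, S^4(Z))))
  step 5: S(add(Z, add(Z, S^4(Z))))
  step 6: S(add(Z, S^4(Z)))
  step 7: S^5(Z)

Answer: normal form = S^5(Z)  (in 7 steps)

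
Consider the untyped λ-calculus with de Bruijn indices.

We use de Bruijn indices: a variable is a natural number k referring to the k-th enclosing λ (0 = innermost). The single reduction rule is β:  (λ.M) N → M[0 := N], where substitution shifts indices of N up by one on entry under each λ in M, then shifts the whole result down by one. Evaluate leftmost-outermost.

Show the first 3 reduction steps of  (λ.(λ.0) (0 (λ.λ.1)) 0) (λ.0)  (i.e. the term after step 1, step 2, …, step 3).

Answer: after 3 steps: (λ.λ.1) (λ.0)

Reduction:
  start: (λ.(λ.0) (0 (λ.λ.1)) 0) (λ.0)
  step 1: (λ.0) ((λ.0) (λ.λ.1)) (λ.0)
  step 2: (λ.0) (λ.λ.1) (λ.0)
  step 3: (λ.λ.1) (λ.0)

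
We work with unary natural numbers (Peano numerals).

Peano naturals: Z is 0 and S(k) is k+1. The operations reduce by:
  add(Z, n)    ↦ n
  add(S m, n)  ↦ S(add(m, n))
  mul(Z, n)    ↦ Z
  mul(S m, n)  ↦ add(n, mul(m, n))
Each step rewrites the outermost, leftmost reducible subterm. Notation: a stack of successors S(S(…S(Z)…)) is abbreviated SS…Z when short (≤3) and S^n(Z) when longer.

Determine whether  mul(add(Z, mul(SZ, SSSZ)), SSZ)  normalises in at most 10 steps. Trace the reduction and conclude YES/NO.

Answer: NO — after 10 steps the term is S(S(S(add(SZ, mul(add(SZ, mul(Z, SSSZ)), SSZ))))), not yet normal

Working:
  start: mul(add(Z, mul(SZ, SSSZ)), SSZ)
  [1] mul(mul(SZ, SSSZ), SSZ)
  [2] mul(add(SSSZ, mul(Z, SSSZ)), SSZ)
  [3] mul(S(add(SSZ, mul(Z, SSSZ))), SSZ)
  [4] add(SSZ, mul(add(SSZ, mul(Z, SSSZ)), SSZ))
  [5] S(add(SZ, mul(add(SSZ, mul(Z, SSSZ)), SSZ)))
  [6] S(S(add(Z, mul(add(SSZ, mul(Z, SSSZ)), SSZ))))
  [7] S(S(mul(add(SSZ, mul(Z, SSSZ)), SSZ)))
  [8] S(S(mul(S(add(SZ, mul(Z, SSSZ))), SSZ)))
  [9] S(S(add(SSZ, mul(add(SZ, mul(Z, SSSZ)), SSZ))))
  [10] S(S(S(add(SZ, mul(add(SZ, mul(Z, SSSZ)), SSZ)))))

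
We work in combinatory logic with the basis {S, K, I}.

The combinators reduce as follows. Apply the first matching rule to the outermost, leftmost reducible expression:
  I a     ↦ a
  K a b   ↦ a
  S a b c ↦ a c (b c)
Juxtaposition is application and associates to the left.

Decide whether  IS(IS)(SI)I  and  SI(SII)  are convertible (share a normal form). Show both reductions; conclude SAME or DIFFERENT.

Answer: SAME — A ⇓ SI(SII), B ⇓ SI(SII)

Working:
Term A:
  start: IS(IS)(SI)I
  →1  S(IS)(SI)I
  →2  ISI(SII)
  →3  SI(SII)

Term B:
  start: SI(SII)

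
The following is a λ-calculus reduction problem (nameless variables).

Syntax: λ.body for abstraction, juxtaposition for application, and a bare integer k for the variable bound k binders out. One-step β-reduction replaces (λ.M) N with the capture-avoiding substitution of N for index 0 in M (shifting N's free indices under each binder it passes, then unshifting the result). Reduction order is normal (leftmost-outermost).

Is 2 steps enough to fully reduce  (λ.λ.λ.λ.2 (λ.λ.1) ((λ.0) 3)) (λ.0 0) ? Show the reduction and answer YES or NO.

  start: (λ.λ.λ.λ.2 (λ.λ.1) ((λ.0) 3)) (λ.0 0)
  [1] λ.λ.λ.2 (λ.λ.1) ((λ.0) (λ.0 0))
  [2] λ.λ.λ.2 (λ.λ.1) (λ.0 0)

Answer: YES — reaches normal form λ.λ.λ.2 (λ.λ.1) (λ.0 0) in 2 ≤ 2 steps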